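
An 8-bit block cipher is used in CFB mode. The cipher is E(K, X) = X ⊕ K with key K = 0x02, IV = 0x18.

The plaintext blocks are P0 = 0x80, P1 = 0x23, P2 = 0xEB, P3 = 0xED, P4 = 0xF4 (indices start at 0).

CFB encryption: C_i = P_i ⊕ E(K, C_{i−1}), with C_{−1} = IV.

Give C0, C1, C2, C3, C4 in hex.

C0 = 0x9A, C1 = 0xBB, C2 = 0x52, C3 = 0xBD, C4 = 0x4B

C0: E(K, 0x18) = 0x1A; 0x80 ⊕ 0x1A = 0x9A.
C1: E(K, 0x9A) = 0x98; 0x23 ⊕ 0x98 = 0xBB.
C2: E(K, 0xBB) = 0xB9; 0xEB ⊕ 0xB9 = 0x52.
C3: E(K, 0x52) = 0x50; 0xED ⊕ 0x50 = 0xBD.
C4: E(K, 0xBD) = 0xBF; 0xF4 ⊕ 0xBF = 0x4B.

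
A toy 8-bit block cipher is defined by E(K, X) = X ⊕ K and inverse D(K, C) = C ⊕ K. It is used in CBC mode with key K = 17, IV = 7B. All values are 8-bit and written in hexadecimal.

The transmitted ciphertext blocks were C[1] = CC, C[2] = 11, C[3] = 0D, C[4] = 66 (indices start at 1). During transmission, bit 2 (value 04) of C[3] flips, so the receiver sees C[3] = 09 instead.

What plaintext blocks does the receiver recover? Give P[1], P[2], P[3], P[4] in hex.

P[1] = A0, P[2] = CA, P[3] = 0F, P[4] = 78

CBC decryption: P_i = D(K, C_i) ⊕ C_{i−1}, with C_{0} = IV.
Only C[3] changed, to 09. In CBC, a change in C_i garbles P_i and flips the same bit in P_{i+1}. Decrypting the received ciphertext:
P[1]: D(K, CC) = DB; DB ⊕ 7B = A0.
P[2]: D(K, 11) = 06; 06 ⊕ CC = CA.
P[3]: D(K, 09) = 1E; 1E ⊕ 11 = 0F.
P[4]: D(K, 66) = 71; 71 ⊕ 09 = 78.
Blocks that differ from the original plaintext: P[3], P[4].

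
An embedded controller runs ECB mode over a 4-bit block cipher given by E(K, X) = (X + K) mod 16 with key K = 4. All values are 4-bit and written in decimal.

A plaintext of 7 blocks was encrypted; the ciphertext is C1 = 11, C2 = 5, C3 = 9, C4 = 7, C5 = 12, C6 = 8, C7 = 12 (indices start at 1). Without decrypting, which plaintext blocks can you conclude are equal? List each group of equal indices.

ECB encrypts each block independently with the same key, so equal ciphertext blocks imply equal plaintext blocks.
C5 = C7 = 12, so P5 = P7.

P5 = P7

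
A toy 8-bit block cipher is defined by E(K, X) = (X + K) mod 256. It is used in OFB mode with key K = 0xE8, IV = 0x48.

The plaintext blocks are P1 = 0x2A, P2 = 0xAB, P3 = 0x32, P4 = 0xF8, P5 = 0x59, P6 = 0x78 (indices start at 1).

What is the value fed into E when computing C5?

OFB encryption: S_i = E(K, S_{i−1}) with S_{0} = IV; C_i = P_i ⊕ S_i.
C1: S = E(K, 0x48) = 0x30; 0x2A ⊕ 0x30 = 0x1A.
C2: S = E(K, 0x30) = 0x18; 0xAB ⊕ 0x18 = 0xB3.
C3: S = E(K, 0x18) = 0x00; 0x32 ⊕ 0x00 = 0x32.
C4: S = E(K, 0x00) = 0xE8; 0xF8 ⊕ 0xE8 = 0x10.
C5: S = E(K, 0xE8) = 0xD0; 0x59 ⊕ 0xD0 = 0x89.
So the input to E for block 5 is 0xE8.

0xE8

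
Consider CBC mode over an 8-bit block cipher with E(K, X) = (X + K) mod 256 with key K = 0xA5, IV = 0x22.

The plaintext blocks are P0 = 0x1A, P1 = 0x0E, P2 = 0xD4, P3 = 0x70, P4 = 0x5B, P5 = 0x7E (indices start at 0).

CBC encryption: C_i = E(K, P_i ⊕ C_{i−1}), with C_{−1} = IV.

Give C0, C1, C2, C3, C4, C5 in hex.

C0 = 0xDD, C1 = 0x78, C2 = 0x51, C3 = 0xC6, C4 = 0x42, C5 = 0xE1

C0: P0 ⊕ 0x22 = 0x38; E(K, 0x38) = 0xDD.
C1: P1 ⊕ 0xDD = 0xD3; E(K, 0xD3) = 0x78.
C2: P2 ⊕ 0x78 = 0xAC; E(K, 0xAC) = 0x51.
C3: P3 ⊕ 0x51 = 0x21; E(K, 0x21) = 0xC6.
C4: P4 ⊕ 0xC6 = 0x9D; E(K, 0x9D) = 0x42.
C5: P5 ⊕ 0x42 = 0x3C; E(K, 0x3C) = 0xE1.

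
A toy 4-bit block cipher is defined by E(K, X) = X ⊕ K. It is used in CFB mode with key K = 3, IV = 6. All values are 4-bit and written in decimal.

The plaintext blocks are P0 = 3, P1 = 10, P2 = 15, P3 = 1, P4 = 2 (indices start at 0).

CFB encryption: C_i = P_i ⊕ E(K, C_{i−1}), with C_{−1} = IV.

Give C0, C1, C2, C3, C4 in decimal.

C0 = 6, C1 = 15, C2 = 3, C3 = 1, C4 = 0

C0: E(K, 6) = 5; 3 ⊕ 5 = 6.
C1: E(K, 6) = 5; 10 ⊕ 5 = 15.
C2: E(K, 15) = 12; 15 ⊕ 12 = 3.
C3: E(K, 3) = 0; 1 ⊕ 0 = 1.
C4: E(K, 1) = 2; 2 ⊕ 2 = 0.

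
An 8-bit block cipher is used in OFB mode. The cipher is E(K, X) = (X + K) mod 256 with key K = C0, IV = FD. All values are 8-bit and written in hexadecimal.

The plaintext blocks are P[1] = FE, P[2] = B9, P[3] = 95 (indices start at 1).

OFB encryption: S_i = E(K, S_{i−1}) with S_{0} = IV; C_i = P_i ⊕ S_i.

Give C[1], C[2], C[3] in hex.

C[1] = 43, C[2] = C4, C[3] = A8

C[1]: S = E(K, FD) = BD; FE ⊕ BD = 43.
C[2]: S = E(K, BD) = 7D; B9 ⊕ 7D = C4.
C[3]: S = E(K, 7D) = 3D; 95 ⊕ 3D = A8.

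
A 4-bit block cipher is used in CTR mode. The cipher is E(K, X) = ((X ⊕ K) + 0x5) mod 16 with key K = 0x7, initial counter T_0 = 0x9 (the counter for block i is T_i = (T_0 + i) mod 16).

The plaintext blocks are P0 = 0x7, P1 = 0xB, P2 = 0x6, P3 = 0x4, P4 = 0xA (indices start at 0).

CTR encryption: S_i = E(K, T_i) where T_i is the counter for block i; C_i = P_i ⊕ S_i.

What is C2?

C2 = 0x7

C0: T = 0x9, S = E(K, T) = 0x3; 0x7 ⊕ 0x3 = 0x4.
C1: T = 0xA, S = E(K, T) = 0x2; 0xB ⊕ 0x2 = 0x9.
C2: T = 0xB, S = E(K, T) = 0x1; 0x6 ⊕ 0x1 = 0x7.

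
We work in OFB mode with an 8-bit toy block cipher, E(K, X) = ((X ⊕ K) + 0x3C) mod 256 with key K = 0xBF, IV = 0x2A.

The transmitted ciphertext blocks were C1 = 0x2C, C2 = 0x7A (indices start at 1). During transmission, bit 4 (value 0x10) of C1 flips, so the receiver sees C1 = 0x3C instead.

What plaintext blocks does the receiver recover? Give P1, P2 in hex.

P1 = 0xED, P2 = 0xD0

OFB decryption: S_i = E(K, S_{i−1}) with S_{0} = IV; P_i = C_i ⊕ S_i.
Only C1 changed, to 0x3C. In OFB, a change in C_i flips the same bit in P_i only; the keystream is unaffected. Decrypting the received ciphertext:
P1: S = E(K, 0x2A) = 0xD1; 0x3C ⊕ 0xD1 = 0xED.
P2: S = E(K, 0xD1) = 0xAA; 0x7A ⊕ 0xAA = 0xD0.
Blocks that differ from the original plaintext: P1.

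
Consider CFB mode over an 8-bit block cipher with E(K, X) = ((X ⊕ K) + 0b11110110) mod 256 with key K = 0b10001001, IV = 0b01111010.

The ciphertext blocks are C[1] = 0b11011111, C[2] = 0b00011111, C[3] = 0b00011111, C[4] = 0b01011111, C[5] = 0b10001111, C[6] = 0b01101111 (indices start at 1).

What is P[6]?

P[6] = 0b10010011

CFB decryption: P_i = C_i ⊕ E(K, C_{i−1}), with C_{0} = IV.
P[6]: E(K, 0b10001111) = 0b11111100; 0b01101111 ⊕ 0b11111100 = 0b10010011.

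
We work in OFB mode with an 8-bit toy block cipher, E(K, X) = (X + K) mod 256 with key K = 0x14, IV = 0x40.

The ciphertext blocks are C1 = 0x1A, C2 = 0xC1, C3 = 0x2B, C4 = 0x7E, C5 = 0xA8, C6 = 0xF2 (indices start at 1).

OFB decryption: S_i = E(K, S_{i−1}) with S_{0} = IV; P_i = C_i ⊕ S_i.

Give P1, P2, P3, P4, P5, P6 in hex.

P1 = 0x4E, P2 = 0xA9, P3 = 0x57, P4 = 0xEE, P5 = 0x0C, P6 = 0x4A

P1: S = E(K, 0x40) = 0x54; 0x1A ⊕ 0x54 = 0x4E.
P2: S = E(K, 0x54) = 0x68; 0xC1 ⊕ 0x68 = 0xA9.
P3: S = E(K, 0x68) = 0x7C; 0x2B ⊕ 0x7C = 0x57.
P4: S = E(K, 0x7C) = 0x90; 0x7E ⊕ 0x90 = 0xEE.
P5: S = E(K, 0x90) = 0xA4; 0xA8 ⊕ 0xA4 = 0x0C.
P6: S = E(K, 0xA4) = 0xB8; 0xF2 ⊕ 0xB8 = 0x4A.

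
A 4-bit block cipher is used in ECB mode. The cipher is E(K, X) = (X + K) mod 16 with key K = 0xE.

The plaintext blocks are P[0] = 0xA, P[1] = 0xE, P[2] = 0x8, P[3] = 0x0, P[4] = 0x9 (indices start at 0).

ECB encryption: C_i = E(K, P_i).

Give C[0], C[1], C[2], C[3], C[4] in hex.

C[0]: E(K, 0xA) = 0x8.
C[1]: E(K, 0xE) = 0xC.
C[2]: E(K, 0x8) = 0x6.
C[3]: E(K, 0x0) = 0xE.
C[4]: E(K, 0x9) = 0x7.

C[0] = 0x8, C[1] = 0xC, C[2] = 0x6, C[3] = 0xE, C[4] = 0x7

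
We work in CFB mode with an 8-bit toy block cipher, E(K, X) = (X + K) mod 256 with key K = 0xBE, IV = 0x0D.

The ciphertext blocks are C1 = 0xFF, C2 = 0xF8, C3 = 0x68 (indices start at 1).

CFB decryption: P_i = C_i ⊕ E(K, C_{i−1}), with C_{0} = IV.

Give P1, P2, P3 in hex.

P1: E(K, 0x0D) = 0xCB; 0xFF ⊕ 0xCB = 0x34.
P2: E(K, 0xFF) = 0xBD; 0xF8 ⊕ 0xBD = 0x45.
P3: E(K, 0xF8) = 0xB6; 0x68 ⊕ 0xB6 = 0xDE.

P1 = 0x34, P2 = 0x45, P3 = 0xDE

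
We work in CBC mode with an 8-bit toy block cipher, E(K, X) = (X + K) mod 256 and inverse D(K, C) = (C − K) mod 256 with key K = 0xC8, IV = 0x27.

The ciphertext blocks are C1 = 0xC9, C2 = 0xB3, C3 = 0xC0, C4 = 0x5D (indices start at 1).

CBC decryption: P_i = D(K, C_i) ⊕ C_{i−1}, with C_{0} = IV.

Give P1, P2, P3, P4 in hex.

P1: D(K, 0xC9) = 0x01; 0x01 ⊕ 0x27 = 0x26.
P2: D(K, 0xB3) = 0xEB; 0xEB ⊕ 0xC9 = 0x22.
P3: D(K, 0xC0) = 0xF8; 0xF8 ⊕ 0xB3 = 0x4B.
P4: D(K, 0x5D) = 0x95; 0x95 ⊕ 0xC0 = 0x55.

P1 = 0x26, P2 = 0x22, P3 = 0x4B, P4 = 0x55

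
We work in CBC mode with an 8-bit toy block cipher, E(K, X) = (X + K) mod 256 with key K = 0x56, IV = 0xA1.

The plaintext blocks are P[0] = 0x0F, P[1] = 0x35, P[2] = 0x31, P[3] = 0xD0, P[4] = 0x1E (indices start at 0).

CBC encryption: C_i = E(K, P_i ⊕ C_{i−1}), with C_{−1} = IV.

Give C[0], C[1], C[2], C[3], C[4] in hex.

C[0]: P[0] ⊕ 0xA1 = 0xAE; E(K, 0xAE) = 0x04.
C[1]: P[1] ⊕ 0x04 = 0x31; E(K, 0x31) = 0x87.
C[2]: P[2] ⊕ 0x87 = 0xB6; E(K, 0xB6) = 0x0C.
C[3]: P[3] ⊕ 0x0C = 0xDC; E(K, 0xDC) = 0x32.
C[4]: P[4] ⊕ 0x32 = 0x2C; E(K, 0x2C) = 0x82.

C[0] = 0x04, C[1] = 0x87, C[2] = 0x0C, C[3] = 0x32, C[4] = 0x82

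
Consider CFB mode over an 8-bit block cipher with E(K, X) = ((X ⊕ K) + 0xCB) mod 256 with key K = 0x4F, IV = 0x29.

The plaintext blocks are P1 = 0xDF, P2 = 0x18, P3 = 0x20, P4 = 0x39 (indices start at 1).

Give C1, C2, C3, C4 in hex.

C1 = 0xEE, C2 = 0x74, C3 = 0x26, C4 = 0x0D

CFB encryption: C_i = P_i ⊕ E(K, C_{i−1}), with C_{0} = IV.
C1: E(K, 0x29) = 0x31; 0xDF ⊕ 0x31 = 0xEE.
C2: E(K, 0xEE) = 0x6C; 0x18 ⊕ 0x6C = 0x74.
C3: E(K, 0x74) = 0x06; 0x20 ⊕ 0x06 = 0x26.
C4: E(K, 0x26) = 0x34; 0x39 ⊕ 0x34 = 0x0D.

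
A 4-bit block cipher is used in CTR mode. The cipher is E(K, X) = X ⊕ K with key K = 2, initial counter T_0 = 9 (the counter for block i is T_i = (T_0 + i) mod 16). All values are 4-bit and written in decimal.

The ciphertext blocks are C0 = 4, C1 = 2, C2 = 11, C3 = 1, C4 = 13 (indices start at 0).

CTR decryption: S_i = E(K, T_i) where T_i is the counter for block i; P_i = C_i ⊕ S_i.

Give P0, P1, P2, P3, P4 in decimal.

P0 = 15, P1 = 10, P2 = 2, P3 = 15, P4 = 2

P0: T = 9, S = E(K, T) = 11; 4 ⊕ 11 = 15.
P1: T = 10, S = E(K, T) = 8; 2 ⊕ 8 = 10.
P2: T = 11, S = E(K, T) = 9; 11 ⊕ 9 = 2.
P3: T = 12, S = E(K, T) = 14; 1 ⊕ 14 = 15.
P4: T = 13, S = E(K, T) = 15; 13 ⊕ 15 = 2.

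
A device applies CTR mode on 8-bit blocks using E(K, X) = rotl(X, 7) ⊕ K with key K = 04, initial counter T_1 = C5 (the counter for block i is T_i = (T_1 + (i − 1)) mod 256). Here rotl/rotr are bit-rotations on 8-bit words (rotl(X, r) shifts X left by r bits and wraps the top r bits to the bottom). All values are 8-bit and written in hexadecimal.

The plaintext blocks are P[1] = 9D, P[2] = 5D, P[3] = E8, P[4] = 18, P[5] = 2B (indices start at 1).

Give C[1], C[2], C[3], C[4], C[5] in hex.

C[1] = 7B, C[2] = 3A, C[3] = 0F, C[4] = 78, C[5] = CB

CTR encryption: S_i = E(K, T_i) where T_i is the counter for block i; C_i = P_i ⊕ S_i.
C[1]: T = C5, S = E(K, T) = E6; 9D ⊕ E6 = 7B.
C[2]: T = C6, S = E(K, T) = 67; 5D ⊕ 67 = 3A.
C[3]: T = C7, S = E(K, T) = E7; E8 ⊕ E7 = 0F.
C[4]: T = C8, S = E(K, T) = 60; 18 ⊕ 60 = 78.
C[5]: T = C9, S = E(K, T) = E0; 2B ⊕ E0 = CB.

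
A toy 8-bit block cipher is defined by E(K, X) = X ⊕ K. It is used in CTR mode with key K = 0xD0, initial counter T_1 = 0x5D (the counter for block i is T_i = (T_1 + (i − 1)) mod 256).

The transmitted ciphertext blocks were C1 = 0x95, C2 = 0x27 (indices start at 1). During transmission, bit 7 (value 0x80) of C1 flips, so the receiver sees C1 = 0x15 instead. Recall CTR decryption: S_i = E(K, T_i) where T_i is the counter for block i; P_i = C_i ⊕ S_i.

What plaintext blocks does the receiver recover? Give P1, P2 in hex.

P1 = 0x98, P2 = 0xA9

Only C1 changed, to 0x15. In CTR, a change in C_i flips the same bit in P_i only; the keystream is unaffected. Decrypting the received ciphertext:
P1: T = 0x5D, S = E(K, T) = 0x8D; 0x15 ⊕ 0x8D = 0x98.
P2: T = 0x5E, S = E(K, T) = 0x8E; 0x27 ⊕ 0x8E = 0xA9.
Blocks that differ from the original plaintext: P1.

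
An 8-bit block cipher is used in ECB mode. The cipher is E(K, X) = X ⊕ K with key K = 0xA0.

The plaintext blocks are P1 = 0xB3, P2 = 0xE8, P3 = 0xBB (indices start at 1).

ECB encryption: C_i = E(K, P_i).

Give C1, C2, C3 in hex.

C1 = 0x13, C2 = 0x48, C3 = 0x1B

C1: E(K, 0xB3) = 0x13.
C2: E(K, 0xE8) = 0x48.
C3: E(K, 0xBB) = 0x1B.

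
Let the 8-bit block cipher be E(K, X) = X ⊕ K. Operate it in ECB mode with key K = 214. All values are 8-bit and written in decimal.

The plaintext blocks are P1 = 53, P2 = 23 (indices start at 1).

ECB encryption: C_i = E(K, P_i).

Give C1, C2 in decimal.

C1 = 227, C2 = 193

C1: E(K, 53) = 227.
C2: E(K, 23) = 193.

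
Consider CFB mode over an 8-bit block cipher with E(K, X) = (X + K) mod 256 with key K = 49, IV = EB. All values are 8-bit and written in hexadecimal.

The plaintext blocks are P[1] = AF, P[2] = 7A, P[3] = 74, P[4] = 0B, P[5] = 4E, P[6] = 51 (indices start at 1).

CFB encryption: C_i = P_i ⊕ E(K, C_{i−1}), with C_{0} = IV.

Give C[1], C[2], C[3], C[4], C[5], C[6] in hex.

C[1]: E(K, EB) = 34; AF ⊕ 34 = 9B.
C[2]: E(K, 9B) = E4; 7A ⊕ E4 = 9E.
C[3]: E(K, 9E) = E7; 74 ⊕ E7 = 93.
C[4]: E(K, 93) = DC; 0B ⊕ DC = D7.
C[5]: E(K, D7) = 20; 4E ⊕ 20 = 6E.
C[6]: E(K, 6E) = B7; 51 ⊕ B7 = E6.

C[1] = 9B, C[2] = 9E, C[3] = 93, C[4] = D7, C[5] = 6E, C[6] = E6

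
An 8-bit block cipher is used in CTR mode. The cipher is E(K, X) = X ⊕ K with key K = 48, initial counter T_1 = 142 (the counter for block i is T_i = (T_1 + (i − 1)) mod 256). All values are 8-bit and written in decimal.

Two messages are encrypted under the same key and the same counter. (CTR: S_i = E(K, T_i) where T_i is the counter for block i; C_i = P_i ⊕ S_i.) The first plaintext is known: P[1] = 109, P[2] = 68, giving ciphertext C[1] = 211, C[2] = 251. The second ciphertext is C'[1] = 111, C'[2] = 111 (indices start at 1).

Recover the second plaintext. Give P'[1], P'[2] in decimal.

P'[1] = 209, P'[2] = 208

In CTR with a reused counter, both messages share the same keystream S_i, so C_i ⊕ C'_i = P_i ⊕ P'_i and thus P'_i = P_i ⊕ C_i ⊕ C'_i.
P'[1]: 109 ⊕ 211 ⊕ 111 = 209.
P'[2]: 68 ⊕ 251 ⊕ 111 = 208.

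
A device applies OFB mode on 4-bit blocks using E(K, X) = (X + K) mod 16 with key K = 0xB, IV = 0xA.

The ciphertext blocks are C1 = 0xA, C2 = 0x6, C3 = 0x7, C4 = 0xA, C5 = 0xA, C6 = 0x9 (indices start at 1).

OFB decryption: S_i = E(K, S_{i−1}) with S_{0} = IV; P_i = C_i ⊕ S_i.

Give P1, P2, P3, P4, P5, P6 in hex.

P1: S = E(K, 0xA) = 0x5; 0xA ⊕ 0x5 = 0xF.
P2: S = E(K, 0x5) = 0x0; 0x6 ⊕ 0x0 = 0x6.
P3: S = E(K, 0x0) = 0xB; 0x7 ⊕ 0xB = 0xC.
P4: S = E(K, 0xB) = 0x6; 0xA ⊕ 0x6 = 0xC.
P5: S = E(K, 0x6) = 0x1; 0xA ⊕ 0x1 = 0xB.
P6: S = E(K, 0x1) = 0xC; 0x9 ⊕ 0xC = 0x5.

P1 = 0xF, P2 = 0x6, P3 = 0xC, P4 = 0xC, P5 = 0xB, P6 = 0x5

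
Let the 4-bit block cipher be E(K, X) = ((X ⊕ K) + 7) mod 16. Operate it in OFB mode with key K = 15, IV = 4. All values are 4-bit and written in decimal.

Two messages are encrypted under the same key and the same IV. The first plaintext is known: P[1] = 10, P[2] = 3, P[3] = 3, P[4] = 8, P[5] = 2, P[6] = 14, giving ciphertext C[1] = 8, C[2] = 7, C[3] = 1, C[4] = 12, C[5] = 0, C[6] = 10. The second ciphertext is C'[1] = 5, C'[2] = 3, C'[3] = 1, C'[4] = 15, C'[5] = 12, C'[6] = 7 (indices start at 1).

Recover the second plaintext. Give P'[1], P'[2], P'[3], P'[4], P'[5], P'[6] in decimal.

In OFB with a reused IV, both messages share the same keystream S_i, so C_i ⊕ C'_i = P_i ⊕ P'_i and thus P'_i = P_i ⊕ C_i ⊕ C'_i.
P'[1]: 10 ⊕ 8 ⊕ 5 = 7.
P'[2]: 3 ⊕ 7 ⊕ 3 = 7.
P'[3]: 3 ⊕ 1 ⊕ 1 = 3.
P'[4]: 8 ⊕ 12 ⊕ 15 = 11.
P'[5]: 2 ⊕ 0 ⊕ 12 = 14.
P'[6]: 14 ⊕ 10 ⊕ 7 = 3.

P'[1] = 7, P'[2] = 7, P'[3] = 3, P'[4] = 11, P'[5] = 14, P'[6] = 3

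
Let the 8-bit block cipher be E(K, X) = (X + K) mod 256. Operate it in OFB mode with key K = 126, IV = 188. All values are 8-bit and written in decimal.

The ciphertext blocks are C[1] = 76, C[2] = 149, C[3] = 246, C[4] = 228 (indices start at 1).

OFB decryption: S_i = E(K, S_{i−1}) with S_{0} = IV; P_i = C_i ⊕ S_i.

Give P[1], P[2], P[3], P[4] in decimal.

P[1]: S = E(K, 188) = 58; 76 ⊕ 58 = 118.
P[2]: S = E(K, 58) = 184; 149 ⊕ 184 = 45.
P[3]: S = E(K, 184) = 54; 246 ⊕ 54 = 192.
P[4]: S = E(K, 54) = 180; 228 ⊕ 180 = 80.

P[1] = 118, P[2] = 45, P[3] = 192, P[4] = 80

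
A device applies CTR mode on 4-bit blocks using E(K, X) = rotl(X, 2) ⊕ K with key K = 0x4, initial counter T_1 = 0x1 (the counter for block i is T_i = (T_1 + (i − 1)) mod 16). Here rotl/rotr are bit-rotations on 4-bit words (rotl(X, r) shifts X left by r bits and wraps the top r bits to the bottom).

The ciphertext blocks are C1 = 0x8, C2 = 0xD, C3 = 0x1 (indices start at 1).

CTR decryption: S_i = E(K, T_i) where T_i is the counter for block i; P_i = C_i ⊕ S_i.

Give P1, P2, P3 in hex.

P1: T = 0x1, S = E(K, T) = 0x0; 0x8 ⊕ 0x0 = 0x8.
P2: T = 0x2, S = E(K, T) = 0xC; 0xD ⊕ 0xC = 0x1.
P3: T = 0x3, S = E(K, T) = 0x8; 0x1 ⊕ 0x8 = 0x9.

P1 = 0x8, P2 = 0x1, P3 = 0x9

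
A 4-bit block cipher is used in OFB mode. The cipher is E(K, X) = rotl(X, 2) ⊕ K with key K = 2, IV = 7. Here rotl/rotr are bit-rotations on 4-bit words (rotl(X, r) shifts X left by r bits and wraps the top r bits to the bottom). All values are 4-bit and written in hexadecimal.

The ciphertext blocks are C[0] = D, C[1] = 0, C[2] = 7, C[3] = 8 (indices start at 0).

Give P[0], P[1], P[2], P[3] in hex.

OFB decryption: S_i = E(K, S_{i−1}) with S_{−1} = IV; P_i = C_i ⊕ S_i.
P[0]: S = E(K, 7) = F; D ⊕ F = 2.
P[1]: S = E(K, F) = D; 0 ⊕ D = D.
P[2]: S = E(K, D) = 5; 7 ⊕ 5 = 2.
P[3]: S = E(K, 5) = 7; 8 ⊕ 7 = F.

P[0] = 2, P[1] = D, P[2] = 2, P[3] = F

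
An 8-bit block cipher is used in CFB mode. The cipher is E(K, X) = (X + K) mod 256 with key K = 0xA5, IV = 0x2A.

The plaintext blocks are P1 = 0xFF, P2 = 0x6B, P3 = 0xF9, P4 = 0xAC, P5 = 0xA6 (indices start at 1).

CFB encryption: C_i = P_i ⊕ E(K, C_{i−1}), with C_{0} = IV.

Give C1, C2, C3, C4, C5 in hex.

C1 = 0x30, C2 = 0xBE, C3 = 0x9A, C4 = 0x93, C5 = 0x9E

C1: E(K, 0x2A) = 0xCF; 0xFF ⊕ 0xCF = 0x30.
C2: E(K, 0x30) = 0xD5; 0x6B ⊕ 0xD5 = 0xBE.
C3: E(K, 0xBE) = 0x63; 0xF9 ⊕ 0x63 = 0x9A.
C4: E(K, 0x9A) = 0x3F; 0xAC ⊕ 0x3F = 0x93.
C5: E(K, 0x93) = 0x38; 0xA6 ⊕ 0x38 = 0x9E.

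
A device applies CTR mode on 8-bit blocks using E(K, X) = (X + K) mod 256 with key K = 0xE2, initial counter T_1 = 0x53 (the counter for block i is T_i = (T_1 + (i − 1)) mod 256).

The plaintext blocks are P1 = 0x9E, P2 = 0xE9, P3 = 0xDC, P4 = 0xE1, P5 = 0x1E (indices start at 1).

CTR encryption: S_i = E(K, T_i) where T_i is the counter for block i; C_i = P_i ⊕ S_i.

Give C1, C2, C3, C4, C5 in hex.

C1 = 0xAB, C2 = 0xDF, C3 = 0xEB, C4 = 0xD9, C5 = 0x27

C1: T = 0x53, S = E(K, T) = 0x35; 0x9E ⊕ 0x35 = 0xAB.
C2: T = 0x54, S = E(K, T) = 0x36; 0xE9 ⊕ 0x36 = 0xDF.
C3: T = 0x55, S = E(K, T) = 0x37; 0xDC ⊕ 0x37 = 0xEB.
C4: T = 0x56, S = E(K, T) = 0x38; 0xE1 ⊕ 0x38 = 0xD9.
C5: T = 0x57, S = E(K, T) = 0x39; 0x1E ⊕ 0x39 = 0x27.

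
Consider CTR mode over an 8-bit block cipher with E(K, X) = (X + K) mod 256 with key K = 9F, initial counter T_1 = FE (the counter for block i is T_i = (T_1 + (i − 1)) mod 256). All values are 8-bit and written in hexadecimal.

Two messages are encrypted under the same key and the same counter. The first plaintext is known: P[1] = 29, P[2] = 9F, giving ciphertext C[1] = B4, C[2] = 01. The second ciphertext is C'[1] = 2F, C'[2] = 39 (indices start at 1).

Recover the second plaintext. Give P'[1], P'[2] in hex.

P'[1] = B2, P'[2] = A7

In CTR with a reused counter, both messages share the same keystream S_i, so C_i ⊕ C'_i = P_i ⊕ P'_i and thus P'_i = P_i ⊕ C_i ⊕ C'_i.
P'[1]: 29 ⊕ B4 ⊕ 2F = B2.
P'[2]: 9F ⊕ 01 ⊕ 39 = A7.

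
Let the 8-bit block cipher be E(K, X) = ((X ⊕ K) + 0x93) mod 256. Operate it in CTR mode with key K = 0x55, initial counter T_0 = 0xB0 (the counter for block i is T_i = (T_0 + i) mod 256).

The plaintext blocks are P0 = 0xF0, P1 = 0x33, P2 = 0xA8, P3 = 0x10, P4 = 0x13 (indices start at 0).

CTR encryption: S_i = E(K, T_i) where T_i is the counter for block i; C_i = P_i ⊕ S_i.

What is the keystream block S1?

0x77

C0: T = 0xB0, S = E(K, T) = 0x78; 0xF0 ⊕ 0x78 = 0x88.
C1: T = 0xB1, S = E(K, T) = 0x77; 0x33 ⊕ 0x77 = 0x44.
So S1 = 0x77.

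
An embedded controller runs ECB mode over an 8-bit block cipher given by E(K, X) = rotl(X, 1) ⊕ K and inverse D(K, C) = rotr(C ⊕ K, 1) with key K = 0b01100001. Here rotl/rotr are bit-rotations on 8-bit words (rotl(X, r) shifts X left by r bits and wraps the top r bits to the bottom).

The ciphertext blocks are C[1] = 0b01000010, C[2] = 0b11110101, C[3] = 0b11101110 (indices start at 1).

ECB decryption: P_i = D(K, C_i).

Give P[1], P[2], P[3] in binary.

P[1] = 0b10010001, P[2] = 0b01001010, P[3] = 0b11000111

P[1]: D(K, 0b01000010) = 0b10010001.
P[2]: D(K, 0b11110101) = 0b01001010.
P[3]: D(K, 0b11101110) = 0b11000111.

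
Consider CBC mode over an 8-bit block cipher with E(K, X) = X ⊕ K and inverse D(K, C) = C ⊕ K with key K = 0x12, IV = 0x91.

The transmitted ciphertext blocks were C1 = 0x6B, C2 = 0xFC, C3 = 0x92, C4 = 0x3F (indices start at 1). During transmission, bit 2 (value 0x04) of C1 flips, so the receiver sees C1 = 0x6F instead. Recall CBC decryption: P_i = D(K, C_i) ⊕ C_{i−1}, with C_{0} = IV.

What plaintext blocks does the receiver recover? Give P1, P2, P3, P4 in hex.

Only C1 changed, to 0x6F. In CBC, a change in C_i garbles P_i and flips the same bit in P_{i+1}. Decrypting the received ciphertext:
P1: D(K, 0x6F) = 0x7D; 0x7D ⊕ 0x91 = 0xEC.
P2: D(K, 0xFC) = 0xEE; 0xEE ⊕ 0x6F = 0x81.
P3: D(K, 0x92) = 0x80; 0x80 ⊕ 0xFC = 0x7C.
P4: D(K, 0x3F) = 0x2D; 0x2D ⊕ 0x92 = 0xBF.
Blocks that differ from the original plaintext: P1, P2.

P1 = 0xEC, P2 = 0x81, P3 = 0x7C, P4 = 0xBF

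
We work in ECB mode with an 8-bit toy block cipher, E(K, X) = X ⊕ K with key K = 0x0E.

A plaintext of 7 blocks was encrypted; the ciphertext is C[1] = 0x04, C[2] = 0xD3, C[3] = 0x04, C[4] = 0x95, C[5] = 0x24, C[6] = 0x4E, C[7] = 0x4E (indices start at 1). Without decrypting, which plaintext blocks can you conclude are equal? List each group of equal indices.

P[1] = P[3]; P[6] = P[7]

ECB encrypts each block independently with the same key, so equal ciphertext blocks imply equal plaintext blocks.
C[1] = C[3] = 0x04, so P[1] = P[3].
C[6] = C[7] = 0x4E, so P[6] = P[7].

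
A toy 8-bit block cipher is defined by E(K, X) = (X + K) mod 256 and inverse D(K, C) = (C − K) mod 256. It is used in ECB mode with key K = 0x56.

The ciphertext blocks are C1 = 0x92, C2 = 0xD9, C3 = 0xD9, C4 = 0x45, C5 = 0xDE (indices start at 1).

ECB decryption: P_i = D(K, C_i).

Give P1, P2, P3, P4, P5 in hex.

P1 = 0x3C, P2 = 0x83, P3 = 0x83, P4 = 0xEF, P5 = 0x88

P1: D(K, 0x92) = 0x3C.
P2: D(K, 0xD9) = 0x83.
P3: D(K, 0xD9) = 0x83.
P4: D(K, 0x45) = 0xEF.
P5: D(K, 0xDE) = 0x88.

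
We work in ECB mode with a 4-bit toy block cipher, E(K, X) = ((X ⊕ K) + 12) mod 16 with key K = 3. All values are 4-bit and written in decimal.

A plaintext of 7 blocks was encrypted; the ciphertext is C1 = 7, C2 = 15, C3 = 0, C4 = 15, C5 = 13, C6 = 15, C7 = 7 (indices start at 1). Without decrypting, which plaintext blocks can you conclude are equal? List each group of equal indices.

ECB encrypts each block independently with the same key, so equal ciphertext blocks imply equal plaintext blocks.
C1 = C7 = 7, so P1 = P7.
C2 = C4 = C6 = 15, so P2 = P4 = P6.

P1 = P7; P2 = P4 = P6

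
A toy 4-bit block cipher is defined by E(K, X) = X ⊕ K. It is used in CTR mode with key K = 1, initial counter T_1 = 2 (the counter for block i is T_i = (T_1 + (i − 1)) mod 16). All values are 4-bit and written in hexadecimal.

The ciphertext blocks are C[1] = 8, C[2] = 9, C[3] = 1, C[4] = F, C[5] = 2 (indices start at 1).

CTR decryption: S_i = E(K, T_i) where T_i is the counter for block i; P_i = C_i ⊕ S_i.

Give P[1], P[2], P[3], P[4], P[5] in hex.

P[1] = B, P[2] = B, P[3] = 4, P[4] = B, P[5] = 5

P[1]: T = 2, S = E(K, T) = 3; 8 ⊕ 3 = B.
P[2]: T = 3, S = E(K, T) = 2; 9 ⊕ 2 = B.
P[3]: T = 4, S = E(K, T) = 5; 1 ⊕ 5 = 4.
P[4]: T = 5, S = E(K, T) = 4; F ⊕ 4 = B.
P[5]: T = 6, S = E(K, T) = 7; 2 ⊕ 7 = 5.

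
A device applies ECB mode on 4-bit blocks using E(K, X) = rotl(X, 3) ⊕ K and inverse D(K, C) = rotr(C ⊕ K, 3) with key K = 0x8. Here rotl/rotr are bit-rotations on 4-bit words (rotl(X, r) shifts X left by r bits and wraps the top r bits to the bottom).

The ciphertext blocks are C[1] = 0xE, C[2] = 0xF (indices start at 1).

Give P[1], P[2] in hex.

P[1] = 0xC, P[2] = 0xE

ECB decryption: P_i = D(K, C_i).
P[1]: D(K, 0xE) = 0xC.
P[2]: D(K, 0xF) = 0xE.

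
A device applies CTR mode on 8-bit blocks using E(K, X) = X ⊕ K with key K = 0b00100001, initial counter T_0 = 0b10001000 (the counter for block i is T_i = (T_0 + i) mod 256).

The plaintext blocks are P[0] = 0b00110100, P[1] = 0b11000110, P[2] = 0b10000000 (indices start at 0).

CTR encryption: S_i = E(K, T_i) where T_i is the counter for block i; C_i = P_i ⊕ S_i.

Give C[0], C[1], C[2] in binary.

C[0]: T = 0b10001000, S = E(K, T) = 0b10101001; 0b00110100 ⊕ 0b10101001 = 0b10011101.
C[1]: T = 0b10001001, S = E(K, T) = 0b10101000; 0b11000110 ⊕ 0b10101000 = 0b01101110.
C[2]: T = 0b10001010, S = E(K, T) = 0b10101011; 0b10000000 ⊕ 0b10101011 = 0b00101011.

C[0] = 0b10011101, C[1] = 0b01101110, C[2] = 0b00101011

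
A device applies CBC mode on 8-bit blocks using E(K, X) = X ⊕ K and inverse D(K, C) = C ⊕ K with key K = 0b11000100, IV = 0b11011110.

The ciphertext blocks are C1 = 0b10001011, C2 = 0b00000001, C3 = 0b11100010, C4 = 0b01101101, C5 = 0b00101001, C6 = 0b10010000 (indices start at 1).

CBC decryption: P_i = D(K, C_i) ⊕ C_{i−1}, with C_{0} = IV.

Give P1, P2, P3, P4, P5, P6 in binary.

P1: D(K, 0b10001011) = 0b01001111; 0b01001111 ⊕ 0b11011110 = 0b10010001.
P2: D(K, 0b00000001) = 0b11000101; 0b11000101 ⊕ 0b10001011 = 0b01001110.
P3: D(K, 0b11100010) = 0b00100110; 0b00100110 ⊕ 0b00000001 = 0b00100111.
P4: D(K, 0b01101101) = 0b10101001; 0b10101001 ⊕ 0b11100010 = 0b01001011.
P5: D(K, 0b00101001) = 0b11101101; 0b11101101 ⊕ 0b01101101 = 0b10000000.
P6: D(K, 0b10010000) = 0b01010100; 0b01010100 ⊕ 0b00101001 = 0b01111101.

P1 = 0b10010001, P2 = 0b01001110, P3 = 0b00100111, P4 = 0b01001011, P5 = 0b10000000, P6 = 0b01111101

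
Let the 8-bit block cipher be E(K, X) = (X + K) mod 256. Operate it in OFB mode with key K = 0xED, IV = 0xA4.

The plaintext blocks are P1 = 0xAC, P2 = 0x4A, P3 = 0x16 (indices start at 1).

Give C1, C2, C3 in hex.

C1 = 0x3D, C2 = 0x34, C3 = 0x7D

OFB encryption: S_i = E(K, S_{i−1}) with S_{0} = IV; C_i = P_i ⊕ S_i.
C1: S = E(K, 0xA4) = 0x91; 0xAC ⊕ 0x91 = 0x3D.
C2: S = E(K, 0x91) = 0x7E; 0x4A ⊕ 0x7E = 0x34.
C3: S = E(K, 0x7E) = 0x6B; 0x16 ⊕ 0x6B = 0x7D.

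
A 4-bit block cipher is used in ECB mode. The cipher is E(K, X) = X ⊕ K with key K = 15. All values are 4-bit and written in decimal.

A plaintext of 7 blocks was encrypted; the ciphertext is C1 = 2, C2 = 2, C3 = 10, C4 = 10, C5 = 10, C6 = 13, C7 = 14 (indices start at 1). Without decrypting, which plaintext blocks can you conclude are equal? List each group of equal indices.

P1 = P2; P3 = P4 = P5

ECB encrypts each block independently with the same key, so equal ciphertext blocks imply equal plaintext blocks.
C1 = C2 = 2, so P1 = P2.
C3 = C4 = C5 = 10, so P3 = P4 = P5.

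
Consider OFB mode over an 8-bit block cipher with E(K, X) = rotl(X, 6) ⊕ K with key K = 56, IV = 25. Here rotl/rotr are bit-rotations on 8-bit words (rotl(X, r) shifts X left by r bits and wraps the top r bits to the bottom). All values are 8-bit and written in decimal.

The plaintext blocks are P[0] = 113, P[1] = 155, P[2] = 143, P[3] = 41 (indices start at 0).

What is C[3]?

OFB encryption: S_i = E(K, S_{i−1}) with S_{−1} = IV; C_i = P_i ⊕ S_i.
C[0]: S = E(K, 25) = 126; 113 ⊕ 126 = 15.
C[1]: S = E(K, 126) = 167; 155 ⊕ 167 = 60.
C[2]: S = E(K, 167) = 209; 143 ⊕ 209 = 94.
C[3]: S = E(K, 209) = 76; 41 ⊕ 76 = 101.

C[3] = 101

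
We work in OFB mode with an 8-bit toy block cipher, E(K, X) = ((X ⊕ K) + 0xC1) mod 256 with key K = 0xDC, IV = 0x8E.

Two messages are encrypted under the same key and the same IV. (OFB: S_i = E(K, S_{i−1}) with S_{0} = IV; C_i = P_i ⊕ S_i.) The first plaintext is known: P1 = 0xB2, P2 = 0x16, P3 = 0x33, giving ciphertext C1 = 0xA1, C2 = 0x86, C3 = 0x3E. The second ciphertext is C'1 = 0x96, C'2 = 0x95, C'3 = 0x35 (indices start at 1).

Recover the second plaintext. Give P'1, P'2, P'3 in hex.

In OFB with a reused IV, both messages share the same keystream S_i, so C_i ⊕ C'_i = P_i ⊕ P'_i and thus P'_i = P_i ⊕ C_i ⊕ C'_i.
P'1: 0xB2 ⊕ 0xA1 ⊕ 0x96 = 0x85.
P'2: 0x16 ⊕ 0x86 ⊕ 0x95 = 0x05.
P'3: 0x33 ⊕ 0x3E ⊕ 0x35 = 0x38.

P'1 = 0x85, P'2 = 0x05, P'3 = 0x38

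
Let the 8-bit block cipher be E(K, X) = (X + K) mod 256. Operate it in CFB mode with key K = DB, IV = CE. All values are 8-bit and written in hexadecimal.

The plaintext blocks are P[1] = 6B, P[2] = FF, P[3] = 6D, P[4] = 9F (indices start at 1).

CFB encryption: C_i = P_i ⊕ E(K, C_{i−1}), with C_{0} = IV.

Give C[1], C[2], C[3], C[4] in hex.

C[1] = C2, C[2] = 62, C[3] = 50, C[4] = B4

C[1]: E(K, CE) = A9; 6B ⊕ A9 = C2.
C[2]: E(K, C2) = 9D; FF ⊕ 9D = 62.
C[3]: E(K, 62) = 3D; 6D ⊕ 3D = 50.
C[4]: E(K, 50) = 2B; 9F ⊕ 2B = B4.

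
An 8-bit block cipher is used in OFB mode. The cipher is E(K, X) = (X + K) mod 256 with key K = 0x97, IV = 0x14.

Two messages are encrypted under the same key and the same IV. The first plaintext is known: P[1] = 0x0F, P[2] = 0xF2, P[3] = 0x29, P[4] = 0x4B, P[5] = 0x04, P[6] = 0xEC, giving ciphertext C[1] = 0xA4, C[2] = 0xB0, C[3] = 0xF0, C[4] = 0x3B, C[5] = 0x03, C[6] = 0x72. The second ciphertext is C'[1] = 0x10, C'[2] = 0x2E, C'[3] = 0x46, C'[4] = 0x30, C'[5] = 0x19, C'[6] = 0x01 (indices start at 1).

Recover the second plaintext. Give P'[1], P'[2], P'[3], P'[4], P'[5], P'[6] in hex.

P'[1] = 0xBB, P'[2] = 0x6C, P'[3] = 0x9F, P'[4] = 0x40, P'[5] = 0x1E, P'[6] = 0x9F

In OFB with a reused IV, both messages share the same keystream S_i, so C_i ⊕ C'_i = P_i ⊕ P'_i and thus P'_i = P_i ⊕ C_i ⊕ C'_i.
P'[1]: 0x0F ⊕ 0xA4 ⊕ 0x10 = 0xBB.
P'[2]: 0xF2 ⊕ 0xB0 ⊕ 0x2E = 0x6C.
P'[3]: 0x29 ⊕ 0xF0 ⊕ 0x46 = 0x9F.
P'[4]: 0x4B ⊕ 0x3B ⊕ 0x30 = 0x40.
P'[5]: 0x04 ⊕ 0x03 ⊕ 0x19 = 0x1E.
P'[6]: 0xEC ⊕ 0x72 ⊕ 0x01 = 0x9F.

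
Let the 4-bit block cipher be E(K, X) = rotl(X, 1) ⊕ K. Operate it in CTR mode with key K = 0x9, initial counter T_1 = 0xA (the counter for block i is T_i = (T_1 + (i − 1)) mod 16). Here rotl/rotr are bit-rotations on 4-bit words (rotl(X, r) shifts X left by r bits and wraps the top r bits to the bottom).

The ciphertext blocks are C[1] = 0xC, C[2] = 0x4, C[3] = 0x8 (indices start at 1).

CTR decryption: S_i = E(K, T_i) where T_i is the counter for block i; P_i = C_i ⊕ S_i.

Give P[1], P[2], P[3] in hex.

P[1] = 0x0, P[2] = 0xA, P[3] = 0x8

P[1]: T = 0xA, S = E(K, T) = 0xC; 0xC ⊕ 0xC = 0x0.
P[2]: T = 0xB, S = E(K, T) = 0xE; 0x4 ⊕ 0xE = 0xA.
P[3]: T = 0xC, S = E(K, T) = 0x0; 0x8 ⊕ 0x0 = 0x8.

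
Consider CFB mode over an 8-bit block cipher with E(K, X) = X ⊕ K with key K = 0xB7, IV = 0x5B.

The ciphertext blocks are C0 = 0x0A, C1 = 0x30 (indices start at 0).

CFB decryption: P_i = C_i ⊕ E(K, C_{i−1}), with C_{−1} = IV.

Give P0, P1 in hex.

P0 = 0xE6, P1 = 0x8D

P0: E(K, 0x5B) = 0xEC; 0x0A ⊕ 0xEC = 0xE6.
P1: E(K, 0x0A) = 0xBD; 0x30 ⊕ 0xBD = 0x8D.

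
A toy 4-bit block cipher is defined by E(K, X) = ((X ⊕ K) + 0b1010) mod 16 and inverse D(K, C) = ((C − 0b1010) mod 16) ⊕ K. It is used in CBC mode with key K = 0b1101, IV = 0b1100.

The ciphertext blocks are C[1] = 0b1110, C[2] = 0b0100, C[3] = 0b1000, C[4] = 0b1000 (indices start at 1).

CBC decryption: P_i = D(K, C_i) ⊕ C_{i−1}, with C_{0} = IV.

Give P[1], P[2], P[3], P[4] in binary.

P[1]: D(K, 0b1110) = 0b1001; 0b1001 ⊕ 0b1100 = 0b0101.
P[2]: D(K, 0b0100) = 0b0111; 0b0111 ⊕ 0b1110 = 0b1001.
P[3]: D(K, 0b1000) = 0b0011; 0b0011 ⊕ 0b0100 = 0b0111.
P[4]: D(K, 0b1000) = 0b0011; 0b0011 ⊕ 0b1000 = 0b1011.

P[1] = 0b0101, P[2] = 0b1001, P[3] = 0b0111, P[4] = 0b1011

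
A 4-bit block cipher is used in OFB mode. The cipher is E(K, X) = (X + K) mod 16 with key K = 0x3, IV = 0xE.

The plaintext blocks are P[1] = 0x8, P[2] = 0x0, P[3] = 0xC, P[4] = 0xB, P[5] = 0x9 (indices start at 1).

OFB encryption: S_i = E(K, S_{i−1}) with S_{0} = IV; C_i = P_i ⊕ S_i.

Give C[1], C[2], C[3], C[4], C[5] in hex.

C[1]: S = E(K, 0xE) = 0x1; 0x8 ⊕ 0x1 = 0x9.
C[2]: S = E(K, 0x1) = 0x4; 0x0 ⊕ 0x4 = 0x4.
C[3]: S = E(K, 0x4) = 0x7; 0xC ⊕ 0x7 = 0xB.
C[4]: S = E(K, 0x7) = 0xA; 0xB ⊕ 0xA = 0x1.
C[5]: S = E(K, 0xA) = 0xD; 0x9 ⊕ 0xD = 0x4.

C[1] = 0x9, C[2] = 0x4, C[3] = 0xB, C[4] = 0x1, C[5] = 0x4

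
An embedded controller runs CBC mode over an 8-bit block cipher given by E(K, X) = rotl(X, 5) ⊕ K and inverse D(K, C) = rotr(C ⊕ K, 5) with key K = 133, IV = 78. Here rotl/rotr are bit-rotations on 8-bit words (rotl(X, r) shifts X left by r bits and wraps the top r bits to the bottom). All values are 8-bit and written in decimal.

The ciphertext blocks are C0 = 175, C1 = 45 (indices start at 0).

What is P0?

P0 = 31

CBC decryption: P_i = D(K, C_i) ⊕ C_{i−1}, with C_{−1} = IV.
P0: D(K, 175) = 81; 81 ⊕ 78 = 31.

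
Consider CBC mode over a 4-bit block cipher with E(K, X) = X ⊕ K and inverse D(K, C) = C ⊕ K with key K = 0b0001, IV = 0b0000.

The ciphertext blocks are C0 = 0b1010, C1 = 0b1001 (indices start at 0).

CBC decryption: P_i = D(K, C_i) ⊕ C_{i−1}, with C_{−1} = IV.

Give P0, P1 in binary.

P0 = 0b1011, P1 = 0b0010

P0: D(K, 0b1010) = 0b1011; 0b1011 ⊕ 0b0000 = 0b1011.
P1: D(K, 0b1001) = 0b1000; 0b1000 ⊕ 0b1010 = 0b0010.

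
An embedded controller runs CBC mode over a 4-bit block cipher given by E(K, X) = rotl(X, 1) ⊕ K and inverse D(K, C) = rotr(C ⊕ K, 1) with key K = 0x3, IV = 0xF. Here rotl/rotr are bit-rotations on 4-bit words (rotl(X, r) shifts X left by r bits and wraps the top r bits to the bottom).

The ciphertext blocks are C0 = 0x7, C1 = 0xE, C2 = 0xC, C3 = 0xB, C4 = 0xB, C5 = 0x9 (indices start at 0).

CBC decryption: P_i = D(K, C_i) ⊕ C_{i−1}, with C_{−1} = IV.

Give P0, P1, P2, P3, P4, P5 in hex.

P0: D(K, 0x7) = 0x2; 0x2 ⊕ 0xF = 0xD.
P1: D(K, 0xE) = 0xE; 0xE ⊕ 0x7 = 0x9.
P2: D(K, 0xC) = 0xF; 0xF ⊕ 0xE = 0x1.
P3: D(K, 0xB) = 0x4; 0x4 ⊕ 0xC = 0x8.
P4: D(K, 0xB) = 0x4; 0x4 ⊕ 0xB = 0xF.
P5: D(K, 0x9) = 0x5; 0x5 ⊕ 0xB = 0xE.

P0 = 0xD, P1 = 0x9, P2 = 0x1, P3 = 0x8, P4 = 0xF, P5 = 0xE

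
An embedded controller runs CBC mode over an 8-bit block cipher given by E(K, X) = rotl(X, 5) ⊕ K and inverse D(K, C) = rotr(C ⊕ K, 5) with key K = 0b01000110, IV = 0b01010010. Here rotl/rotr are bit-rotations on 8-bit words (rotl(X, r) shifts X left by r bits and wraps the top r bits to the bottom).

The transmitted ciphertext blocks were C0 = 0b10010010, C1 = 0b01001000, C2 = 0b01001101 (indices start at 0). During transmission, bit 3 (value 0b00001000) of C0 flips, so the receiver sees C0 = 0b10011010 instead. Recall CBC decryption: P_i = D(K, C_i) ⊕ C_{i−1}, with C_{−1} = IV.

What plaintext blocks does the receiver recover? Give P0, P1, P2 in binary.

Only C0 changed, to 0b10011010. In CBC, a change in C_i garbles P_i and flips the same bit in P_{i+1}. Decrypting the received ciphertext:
P0: D(K, 0b10011010) = 0b11100110; 0b11100110 ⊕ 0b01010010 = 0b10110100.
P1: D(K, 0b01001000) = 0b01110000; 0b01110000 ⊕ 0b10011010 = 0b11101010.
P2: D(K, 0b01001101) = 0b01011000; 0b01011000 ⊕ 0b01001000 = 0b00010000.
Blocks that differ from the original plaintext: P0, P1.

P0 = 0b10110100, P1 = 0b11101010, P2 = 0b00010000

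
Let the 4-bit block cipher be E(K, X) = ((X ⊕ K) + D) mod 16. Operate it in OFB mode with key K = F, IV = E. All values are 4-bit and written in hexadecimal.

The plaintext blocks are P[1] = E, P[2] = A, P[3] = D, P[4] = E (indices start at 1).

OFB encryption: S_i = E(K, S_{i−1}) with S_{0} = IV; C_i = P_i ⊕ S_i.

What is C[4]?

C[4] = 0

C[1]: S = E(K, E) = E; E ⊕ E = 0.
C[2]: S = E(K, E) = E; A ⊕ E = 4.
C[3]: S = E(K, E) = E; D ⊕ E = 3.
C[4]: S = E(K, E) = E; E ⊕ E = 0.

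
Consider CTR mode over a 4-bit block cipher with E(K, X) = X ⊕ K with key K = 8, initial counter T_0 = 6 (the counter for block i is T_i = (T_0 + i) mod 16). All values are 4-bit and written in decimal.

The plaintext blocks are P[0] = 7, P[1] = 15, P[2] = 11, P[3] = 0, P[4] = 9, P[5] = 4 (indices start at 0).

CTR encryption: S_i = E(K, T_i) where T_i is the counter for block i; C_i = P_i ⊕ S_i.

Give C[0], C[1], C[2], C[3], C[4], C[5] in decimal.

C[0] = 9, C[1] = 0, C[2] = 11, C[3] = 1, C[4] = 11, C[5] = 7

C[0]: T = 6, S = E(K, T) = 14; 7 ⊕ 14 = 9.
C[1]: T = 7, S = E(K, T) = 15; 15 ⊕ 15 = 0.
C[2]: T = 8, S = E(K, T) = 0; 11 ⊕ 0 = 11.
C[3]: T = 9, S = E(K, T) = 1; 0 ⊕ 1 = 1.
C[4]: T = 10, S = E(K, T) = 2; 9 ⊕ 2 = 11.
C[5]: T = 11, S = E(K, T) = 3; 4 ⊕ 3 = 7.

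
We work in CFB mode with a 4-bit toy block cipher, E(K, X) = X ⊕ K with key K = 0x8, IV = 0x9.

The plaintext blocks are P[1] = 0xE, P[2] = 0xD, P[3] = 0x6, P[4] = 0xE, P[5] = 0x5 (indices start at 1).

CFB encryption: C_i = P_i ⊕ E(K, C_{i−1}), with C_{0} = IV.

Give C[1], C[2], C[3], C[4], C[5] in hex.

C[1] = 0xF, C[2] = 0xA, C[3] = 0x4, C[4] = 0x2, C[5] = 0xF

C[1]: E(K, 0x9) = 0x1; 0xE ⊕ 0x1 = 0xF.
C[2]: E(K, 0xF) = 0x7; 0xD ⊕ 0x7 = 0xA.
C[3]: E(K, 0xA) = 0x2; 0x6 ⊕ 0x2 = 0x4.
C[4]: E(K, 0x4) = 0xC; 0xE ⊕ 0xC = 0x2.
C[5]: E(K, 0x2) = 0xA; 0x5 ⊕ 0xA = 0xF.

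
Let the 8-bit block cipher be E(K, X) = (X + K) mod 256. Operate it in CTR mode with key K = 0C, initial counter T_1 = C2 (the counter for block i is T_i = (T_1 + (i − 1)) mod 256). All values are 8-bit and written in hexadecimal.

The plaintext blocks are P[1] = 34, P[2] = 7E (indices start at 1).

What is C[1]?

CTR encryption: S_i = E(K, T_i) where T_i is the counter for block i; C_i = P_i ⊕ S_i.
C[1]: T = C2, S = E(K, T) = CE; 34 ⊕ CE = FA.

C[1] = FA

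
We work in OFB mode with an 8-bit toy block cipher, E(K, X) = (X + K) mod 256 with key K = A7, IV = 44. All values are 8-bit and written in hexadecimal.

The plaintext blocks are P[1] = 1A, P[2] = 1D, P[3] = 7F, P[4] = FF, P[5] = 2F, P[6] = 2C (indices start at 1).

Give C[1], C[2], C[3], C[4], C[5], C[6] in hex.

OFB encryption: S_i = E(K, S_{i−1}) with S_{0} = IV; C_i = P_i ⊕ S_i.
C[1]: S = E(K, 44) = EB; 1A ⊕ EB = F1.
C[2]: S = E(K, EB) = 92; 1D ⊕ 92 = 8F.
C[3]: S = E(K, 92) = 39; 7F ⊕ 39 = 46.
C[4]: S = E(K, 39) = E0; FF ⊕ E0 = 1F.
C[5]: S = E(K, E0) = 87; 2F ⊕ 87 = A8.
C[6]: S = E(K, 87) = 2E; 2C ⊕ 2E = 02.

C[1] = F1, C[2] = 8F, C[3] = 46, C[4] = 1F, C[5] = A8, C[6] = 02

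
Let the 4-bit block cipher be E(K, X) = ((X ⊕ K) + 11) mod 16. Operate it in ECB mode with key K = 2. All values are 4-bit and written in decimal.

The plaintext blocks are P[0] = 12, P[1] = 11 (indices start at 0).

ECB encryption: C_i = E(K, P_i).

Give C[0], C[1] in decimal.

C[0]: E(K, 12) = 9.
C[1]: E(K, 11) = 4.

C[0] = 9, C[1] = 4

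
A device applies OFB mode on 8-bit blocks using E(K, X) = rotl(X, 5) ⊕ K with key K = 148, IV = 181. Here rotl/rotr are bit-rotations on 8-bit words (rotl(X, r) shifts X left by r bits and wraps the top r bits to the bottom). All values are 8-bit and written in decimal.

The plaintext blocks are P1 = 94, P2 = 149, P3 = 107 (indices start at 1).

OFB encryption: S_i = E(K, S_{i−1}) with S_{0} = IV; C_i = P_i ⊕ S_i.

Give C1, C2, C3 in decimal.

C1 = 124, C2 = 69, C3 = 229

C1: S = E(K, 181) = 34; 94 ⊕ 34 = 124.
C2: S = E(K, 34) = 208; 149 ⊕ 208 = 69.
C3: S = E(K, 208) = 142; 107 ⊕ 142 = 229.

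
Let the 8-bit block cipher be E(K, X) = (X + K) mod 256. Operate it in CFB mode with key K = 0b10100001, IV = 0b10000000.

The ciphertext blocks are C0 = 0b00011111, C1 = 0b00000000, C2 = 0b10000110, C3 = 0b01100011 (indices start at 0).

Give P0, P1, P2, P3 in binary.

P0 = 0b00111110, P1 = 0b11000000, P2 = 0b00100111, P3 = 0b01000100

CFB decryption: P_i = C_i ⊕ E(K, C_{i−1}), with C_{−1} = IV.
P0: E(K, 0b10000000) = 0b00100001; 0b00011111 ⊕ 0b00100001 = 0b00111110.
P1: E(K, 0b00011111) = 0b11000000; 0b00000000 ⊕ 0b11000000 = 0b11000000.
P2: E(K, 0b00000000) = 0b10100001; 0b10000110 ⊕ 0b10100001 = 0b00100111.
P3: E(K, 0b10000110) = 0b00100111; 0b01100011 ⊕ 0b00100111 = 0b01000100.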